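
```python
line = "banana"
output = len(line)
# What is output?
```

Answer: 6

Derivation:
Trace (tracking output):
line = 'banana'  # -> line = 'banana'
output = len(line)  # -> output = 6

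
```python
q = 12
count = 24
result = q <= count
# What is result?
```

Answer: True

Derivation:
Trace (tracking result):
q = 12  # -> q = 12
count = 24  # -> count = 24
result = q <= count  # -> result = True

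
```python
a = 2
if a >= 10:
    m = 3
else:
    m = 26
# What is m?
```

Trace (tracking m):
a = 2  # -> a = 2
if a >= 10:  # condition is False
else:
    m = 26  # -> m = 26

Answer: 26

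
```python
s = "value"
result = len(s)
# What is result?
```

Trace (tracking result):
s = 'value'  # -> s = 'value'
result = len(s)  # -> result = 5

Answer: 5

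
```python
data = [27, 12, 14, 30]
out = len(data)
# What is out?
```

Trace (tracking out):
data = [27, 12, 14, 30]  # -> data = [27, 12, 14, 30]
out = len(data)  # -> out = 4

Answer: 4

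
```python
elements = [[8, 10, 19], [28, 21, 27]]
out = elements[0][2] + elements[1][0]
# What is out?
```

Trace (tracking out):
elements = [[8, 10, 19], [28, 21, 27]]  # -> elements = [[8, 10, 19], [28, 21, 27]]
out = elements[0][2] + elements[1][0]  # -> out = 47

Answer: 47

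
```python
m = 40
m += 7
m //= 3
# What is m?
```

Answer: 15

Derivation:
Trace (tracking m):
m = 40  # -> m = 40
m += 7  # -> m = 47
m //= 3  # -> m = 15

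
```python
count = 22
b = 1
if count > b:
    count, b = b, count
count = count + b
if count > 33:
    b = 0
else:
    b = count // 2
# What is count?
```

Trace (tracking count):
count = 22  # -> count = 22
b = 1  # -> b = 1
if count > b:  # condition is True
    count, b = (b, count)  # -> count = 1, b = 22
count = count + b  # -> count = 23
if count > 33:  # condition is False
else:
    b = count // 2  # -> b = 11

Answer: 23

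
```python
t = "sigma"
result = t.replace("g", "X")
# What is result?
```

Trace (tracking result):
t = 'sigma'  # -> t = 'sigma'
result = t.replace('g', 'X')  # -> result = 'siXma'

Answer: 'siXma'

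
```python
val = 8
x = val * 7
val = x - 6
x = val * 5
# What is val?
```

Trace (tracking val):
val = 8  # -> val = 8
x = val * 7  # -> x = 56
val = x - 6  # -> val = 50
x = val * 5  # -> x = 250

Answer: 50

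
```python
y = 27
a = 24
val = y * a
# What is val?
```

Answer: 648

Derivation:
Trace (tracking val):
y = 27  # -> y = 27
a = 24  # -> a = 24
val = y * a  # -> val = 648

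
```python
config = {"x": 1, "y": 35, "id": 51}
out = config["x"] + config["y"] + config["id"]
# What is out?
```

Answer: 87

Derivation:
Trace (tracking out):
config = {'x': 1, 'y': 35, 'id': 51}  # -> config = {'x': 1, 'y': 35, 'id': 51}
out = config['x'] + config['y'] + config['id']  # -> out = 87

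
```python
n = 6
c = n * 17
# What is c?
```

Trace (tracking c):
n = 6  # -> n = 6
c = n * 17  # -> c = 102

Answer: 102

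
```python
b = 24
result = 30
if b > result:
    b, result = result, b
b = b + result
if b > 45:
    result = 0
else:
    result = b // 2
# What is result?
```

Trace (tracking result):
b = 24  # -> b = 24
result = 30  # -> result = 30
if b > result:  # condition is False
b = b + result  # -> b = 54
if b > 45:  # condition is True
    result = 0  # -> result = 0

Answer: 0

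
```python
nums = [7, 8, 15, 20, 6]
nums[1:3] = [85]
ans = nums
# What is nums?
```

Answer: [7, 85, 20, 6]

Derivation:
Trace (tracking nums):
nums = [7, 8, 15, 20, 6]  # -> nums = [7, 8, 15, 20, 6]
nums[1:3] = [85]  # -> nums = [7, 85, 20, 6]
ans = nums  # -> ans = [7, 85, 20, 6]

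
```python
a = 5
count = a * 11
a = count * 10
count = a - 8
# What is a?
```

Answer: 550

Derivation:
Trace (tracking a):
a = 5  # -> a = 5
count = a * 11  # -> count = 55
a = count * 10  # -> a = 550
count = a - 8  # -> count = 542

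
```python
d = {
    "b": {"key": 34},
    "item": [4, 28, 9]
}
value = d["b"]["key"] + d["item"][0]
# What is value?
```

Answer: 38

Derivation:
Trace (tracking value):
d = {'b': {'key': 34}, 'item': [4, 28, 9]}  # -> d = {'b': {'key': 34}, 'item': [4, 28, 9]}
value = d['b']['key'] + d['item'][0]  # -> value = 38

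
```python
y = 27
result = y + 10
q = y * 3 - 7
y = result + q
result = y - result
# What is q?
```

Answer: 74

Derivation:
Trace (tracking q):
y = 27  # -> y = 27
result = y + 10  # -> result = 37
q = y * 3 - 7  # -> q = 74
y = result + q  # -> y = 111
result = y - result  # -> result = 74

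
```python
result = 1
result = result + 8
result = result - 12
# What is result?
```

Trace (tracking result):
result = 1  # -> result = 1
result = result + 8  # -> result = 9
result = result - 12  # -> result = -3

Answer: -3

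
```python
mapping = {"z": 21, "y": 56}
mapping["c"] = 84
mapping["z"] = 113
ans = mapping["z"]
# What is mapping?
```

Answer: {'z': 113, 'y': 56, 'c': 84}

Derivation:
Trace (tracking mapping):
mapping = {'z': 21, 'y': 56}  # -> mapping = {'z': 21, 'y': 56}
mapping['c'] = 84  # -> mapping = {'z': 21, 'y': 56, 'c': 84}
mapping['z'] = 113  # -> mapping = {'z': 113, 'y': 56, 'c': 84}
ans = mapping['z']  # -> ans = 113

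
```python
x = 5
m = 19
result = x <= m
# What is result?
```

Answer: True

Derivation:
Trace (tracking result):
x = 5  # -> x = 5
m = 19  # -> m = 19
result = x <= m  # -> result = True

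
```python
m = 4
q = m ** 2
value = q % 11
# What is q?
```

Trace (tracking q):
m = 4  # -> m = 4
q = m ** 2  # -> q = 16
value = q % 11  # -> value = 5

Answer: 16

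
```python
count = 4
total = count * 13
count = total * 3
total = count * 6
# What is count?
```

Trace (tracking count):
count = 4  # -> count = 4
total = count * 13  # -> total = 52
count = total * 3  # -> count = 156
total = count * 6  # -> total = 936

Answer: 156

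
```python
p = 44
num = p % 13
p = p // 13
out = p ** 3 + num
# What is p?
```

Answer: 3

Derivation:
Trace (tracking p):
p = 44  # -> p = 44
num = p % 13  # -> num = 5
p = p // 13  # -> p = 3
out = p ** 3 + num  # -> out = 32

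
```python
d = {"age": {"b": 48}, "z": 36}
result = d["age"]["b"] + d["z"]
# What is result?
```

Trace (tracking result):
d = {'age': {'b': 48}, 'z': 36}  # -> d = {'age': {'b': 48}, 'z': 36}
result = d['age']['b'] + d['z']  # -> result = 84

Answer: 84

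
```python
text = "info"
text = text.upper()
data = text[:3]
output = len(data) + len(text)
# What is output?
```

Answer: 7

Derivation:
Trace (tracking output):
text = 'info'  # -> text = 'info'
text = text.upper()  # -> text = 'INFO'
data = text[:3]  # -> data = 'INF'
output = len(data) + len(text)  # -> output = 7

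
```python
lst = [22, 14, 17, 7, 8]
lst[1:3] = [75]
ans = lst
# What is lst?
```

Answer: [22, 75, 7, 8]

Derivation:
Trace (tracking lst):
lst = [22, 14, 17, 7, 8]  # -> lst = [22, 14, 17, 7, 8]
lst[1:3] = [75]  # -> lst = [22, 75, 7, 8]
ans = lst  # -> ans = [22, 75, 7, 8]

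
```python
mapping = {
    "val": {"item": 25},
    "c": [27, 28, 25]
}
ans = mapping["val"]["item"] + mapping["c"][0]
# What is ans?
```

Trace (tracking ans):
mapping = {'val': {'item': 25}, 'c': [27, 28, 25]}  # -> mapping = {'val': {'item': 25}, 'c': [27, 28, 25]}
ans = mapping['val']['item'] + mapping['c'][0]  # -> ans = 52

Answer: 52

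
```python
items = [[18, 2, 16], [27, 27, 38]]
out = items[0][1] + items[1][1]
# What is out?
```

Answer: 29

Derivation:
Trace (tracking out):
items = [[18, 2, 16], [27, 27, 38]]  # -> items = [[18, 2, 16], [27, 27, 38]]
out = items[0][1] + items[1][1]  # -> out = 29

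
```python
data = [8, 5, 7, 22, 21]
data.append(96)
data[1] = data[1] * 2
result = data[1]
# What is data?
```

Trace (tracking data):
data = [8, 5, 7, 22, 21]  # -> data = [8, 5, 7, 22, 21]
data.append(96)  # -> data = [8, 5, 7, 22, 21, 96]
data[1] = data[1] * 2  # -> data = [8, 10, 7, 22, 21, 96]
result = data[1]  # -> result = 10

Answer: [8, 10, 7, 22, 21, 96]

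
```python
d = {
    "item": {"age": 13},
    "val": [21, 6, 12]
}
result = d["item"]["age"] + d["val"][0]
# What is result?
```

Answer: 34

Derivation:
Trace (tracking result):
d = {'item': {'age': 13}, 'val': [21, 6, 12]}  # -> d = {'item': {'age': 13}, 'val': [21, 6, 12]}
result = d['item']['age'] + d['val'][0]  # -> result = 34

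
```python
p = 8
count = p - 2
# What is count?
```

Trace (tracking count):
p = 8  # -> p = 8
count = p - 2  # -> count = 6

Answer: 6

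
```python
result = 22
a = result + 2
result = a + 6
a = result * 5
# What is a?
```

Trace (tracking a):
result = 22  # -> result = 22
a = result + 2  # -> a = 24
result = a + 6  # -> result = 30
a = result * 5  # -> a = 150

Answer: 150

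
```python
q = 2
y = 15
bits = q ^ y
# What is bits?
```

Answer: 13

Derivation:
Trace (tracking bits):
q = 2  # -> q = 2
y = 15  # -> y = 15
bits = q ^ y  # -> bits = 13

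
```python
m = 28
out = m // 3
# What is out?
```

Answer: 9

Derivation:
Trace (tracking out):
m = 28  # -> m = 28
out = m // 3  # -> out = 9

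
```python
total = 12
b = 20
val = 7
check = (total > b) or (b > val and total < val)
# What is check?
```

Answer: False

Derivation:
Trace (tracking check):
total = 12  # -> total = 12
b = 20  # -> b = 20
val = 7  # -> val = 7
check = total > b or (b > val and total < val)  # -> check = False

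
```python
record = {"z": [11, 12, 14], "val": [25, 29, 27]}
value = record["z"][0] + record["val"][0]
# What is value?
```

Trace (tracking value):
record = {'z': [11, 12, 14], 'val': [25, 29, 27]}  # -> record = {'z': [11, 12, 14], 'val': [25, 29, 27]}
value = record['z'][0] + record['val'][0]  # -> value = 36

Answer: 36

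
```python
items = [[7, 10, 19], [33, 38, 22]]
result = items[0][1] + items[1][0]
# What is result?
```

Trace (tracking result):
items = [[7, 10, 19], [33, 38, 22]]  # -> items = [[7, 10, 19], [33, 38, 22]]
result = items[0][1] + items[1][0]  # -> result = 43

Answer: 43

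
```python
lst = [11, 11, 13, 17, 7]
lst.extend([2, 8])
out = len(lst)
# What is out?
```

Trace (tracking out):
lst = [11, 11, 13, 17, 7]  # -> lst = [11, 11, 13, 17, 7]
lst.extend([2, 8])  # -> lst = [11, 11, 13, 17, 7, 2, 8]
out = len(lst)  # -> out = 7

Answer: 7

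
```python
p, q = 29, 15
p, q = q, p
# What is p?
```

Answer: 15

Derivation:
Trace (tracking p):
p, q = (29, 15)  # -> p = 29, q = 15
p, q = (q, p)  # -> p = 15, q = 29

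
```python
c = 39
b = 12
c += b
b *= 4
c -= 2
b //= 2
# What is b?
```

Answer: 24

Derivation:
Trace (tracking b):
c = 39  # -> c = 39
b = 12  # -> b = 12
c += b  # -> c = 51
b *= 4  # -> b = 48
c -= 2  # -> c = 49
b //= 2  # -> b = 24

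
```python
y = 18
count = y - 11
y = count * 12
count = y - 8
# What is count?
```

Answer: 76

Derivation:
Trace (tracking count):
y = 18  # -> y = 18
count = y - 11  # -> count = 7
y = count * 12  # -> y = 84
count = y - 8  # -> count = 76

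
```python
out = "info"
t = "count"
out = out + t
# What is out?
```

Trace (tracking out):
out = 'info'  # -> out = 'info'
t = 'count'  # -> t = 'count'
out = out + t  # -> out = 'infocount'

Answer: 'infocount'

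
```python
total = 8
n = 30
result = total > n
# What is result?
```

Answer: False

Derivation:
Trace (tracking result):
total = 8  # -> total = 8
n = 30  # -> n = 30
result = total > n  # -> result = False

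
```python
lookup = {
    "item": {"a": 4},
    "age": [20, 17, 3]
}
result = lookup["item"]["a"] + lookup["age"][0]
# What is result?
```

Trace (tracking result):
lookup = {'item': {'a': 4}, 'age': [20, 17, 3]}  # -> lookup = {'item': {'a': 4}, 'age': [20, 17, 3]}
result = lookup['item']['a'] + lookup['age'][0]  # -> result = 24

Answer: 24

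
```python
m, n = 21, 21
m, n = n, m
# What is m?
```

Answer: 21

Derivation:
Trace (tracking m):
m, n = (21, 21)  # -> m = 21, n = 21
m, n = (n, m)  # -> m = 21, n = 21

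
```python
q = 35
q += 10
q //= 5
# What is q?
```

Answer: 9

Derivation:
Trace (tracking q):
q = 35  # -> q = 35
q += 10  # -> q = 45
q //= 5  # -> q = 9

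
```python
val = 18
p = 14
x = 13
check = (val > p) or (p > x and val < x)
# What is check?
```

Answer: True

Derivation:
Trace (tracking check):
val = 18  # -> val = 18
p = 14  # -> p = 14
x = 13  # -> x = 13
check = val > p or (p > x and val < x)  # -> check = True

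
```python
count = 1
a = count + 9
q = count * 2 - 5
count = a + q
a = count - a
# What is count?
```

Answer: 7

Derivation:
Trace (tracking count):
count = 1  # -> count = 1
a = count + 9  # -> a = 10
q = count * 2 - 5  # -> q = -3
count = a + q  # -> count = 7
a = count - a  # -> a = -3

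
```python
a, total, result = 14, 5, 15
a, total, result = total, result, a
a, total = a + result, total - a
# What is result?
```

Trace (tracking result):
a, total, result = (14, 5, 15)  # -> a = 14, total = 5, result = 15
a, total, result = (total, result, a)  # -> a = 5, total = 15, result = 14
a, total = (a + result, total - a)  # -> a = 19, total = 10

Answer: 14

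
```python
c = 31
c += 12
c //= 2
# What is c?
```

Trace (tracking c):
c = 31  # -> c = 31
c += 12  # -> c = 43
c //= 2  # -> c = 21

Answer: 21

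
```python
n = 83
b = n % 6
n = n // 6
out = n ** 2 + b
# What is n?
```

Answer: 13

Derivation:
Trace (tracking n):
n = 83  # -> n = 83
b = n % 6  # -> b = 5
n = n // 6  # -> n = 13
out = n ** 2 + b  # -> out = 174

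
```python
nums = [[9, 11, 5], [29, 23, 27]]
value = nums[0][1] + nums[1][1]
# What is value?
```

Answer: 34

Derivation:
Trace (tracking value):
nums = [[9, 11, 5], [29, 23, 27]]  # -> nums = [[9, 11, 5], [29, 23, 27]]
value = nums[0][1] + nums[1][1]  # -> value = 34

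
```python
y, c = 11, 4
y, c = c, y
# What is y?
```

Answer: 4

Derivation:
Trace (tracking y):
y, c = (11, 4)  # -> y = 11, c = 4
y, c = (c, y)  # -> y = 4, c = 11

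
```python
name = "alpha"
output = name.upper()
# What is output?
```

Answer: 'ALPHA'

Derivation:
Trace (tracking output):
name = 'alpha'  # -> name = 'alpha'
output = name.upper()  # -> output = 'ALPHA'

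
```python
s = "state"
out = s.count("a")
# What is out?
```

Trace (tracking out):
s = 'state'  # -> s = 'state'
out = s.count('a')  # -> out = 1

Answer: 1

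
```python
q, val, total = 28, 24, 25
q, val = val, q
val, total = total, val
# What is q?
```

Trace (tracking q):
q, val, total = (28, 24, 25)  # -> q = 28, val = 24, total = 25
q, val = (val, q)  # -> q = 24, val = 28
val, total = (total, val)  # -> val = 25, total = 28

Answer: 24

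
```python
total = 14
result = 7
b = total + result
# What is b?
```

Answer: 21

Derivation:
Trace (tracking b):
total = 14  # -> total = 14
result = 7  # -> result = 7
b = total + result  # -> b = 21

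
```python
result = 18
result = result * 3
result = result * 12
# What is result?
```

Answer: 648

Derivation:
Trace (tracking result):
result = 18  # -> result = 18
result = result * 3  # -> result = 54
result = result * 12  # -> result = 648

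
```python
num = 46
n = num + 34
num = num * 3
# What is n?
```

Trace (tracking n):
num = 46  # -> num = 46
n = num + 34  # -> n = 80
num = num * 3  # -> num = 138

Answer: 80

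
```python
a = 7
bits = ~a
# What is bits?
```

Answer: -8

Derivation:
Trace (tracking bits):
a = 7  # -> a = 7
bits = ~a  # -> bits = -8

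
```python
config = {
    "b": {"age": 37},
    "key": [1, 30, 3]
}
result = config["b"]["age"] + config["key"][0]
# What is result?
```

Trace (tracking result):
config = {'b': {'age': 37}, 'key': [1, 30, 3]}  # -> config = {'b': {'age': 37}, 'key': [1, 30, 3]}
result = config['b']['age'] + config['key'][0]  # -> result = 38

Answer: 38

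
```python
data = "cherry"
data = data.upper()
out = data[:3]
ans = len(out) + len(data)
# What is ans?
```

Trace (tracking ans):
data = 'cherry'  # -> data = 'cherry'
data = data.upper()  # -> data = 'CHERRY'
out = data[:3]  # -> out = 'CHE'
ans = len(out) + len(data)  # -> ans = 9

Answer: 9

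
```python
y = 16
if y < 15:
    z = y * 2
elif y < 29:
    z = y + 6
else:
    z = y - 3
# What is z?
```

Trace (tracking z):
y = 16  # -> y = 16
if y < 15:  # condition is False
elif y < 29:  # condition is True
    z = y + 6  # -> z = 22

Answer: 22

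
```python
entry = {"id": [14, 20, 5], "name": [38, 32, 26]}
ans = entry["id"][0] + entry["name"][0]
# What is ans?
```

Trace (tracking ans):
entry = {'id': [14, 20, 5], 'name': [38, 32, 26]}  # -> entry = {'id': [14, 20, 5], 'name': [38, 32, 26]}
ans = entry['id'][0] + entry['name'][0]  # -> ans = 52

Answer: 52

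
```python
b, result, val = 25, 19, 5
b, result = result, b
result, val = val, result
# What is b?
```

Trace (tracking b):
b, result, val = (25, 19, 5)  # -> b = 25, result = 19, val = 5
b, result = (result, b)  # -> b = 19, result = 25
result, val = (val, result)  # -> result = 5, val = 25

Answer: 19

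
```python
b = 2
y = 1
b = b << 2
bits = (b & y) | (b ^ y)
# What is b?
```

Trace (tracking b):
b = 2  # -> b = 2
y = 1  # -> y = 1
b = b << 2  # -> b = 8
bits = b & y | b ^ y  # -> bits = 9

Answer: 8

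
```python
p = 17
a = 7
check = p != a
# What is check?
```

Trace (tracking check):
p = 17  # -> p = 17
a = 7  # -> a = 7
check = p != a  # -> check = True

Answer: True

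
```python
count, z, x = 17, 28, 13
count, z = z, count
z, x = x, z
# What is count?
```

Answer: 28

Derivation:
Trace (tracking count):
count, z, x = (17, 28, 13)  # -> count = 17, z = 28, x = 13
count, z = (z, count)  # -> count = 28, z = 17
z, x = (x, z)  # -> z = 13, x = 17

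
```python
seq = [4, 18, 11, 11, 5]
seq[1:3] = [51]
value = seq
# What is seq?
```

Trace (tracking seq):
seq = [4, 18, 11, 11, 5]  # -> seq = [4, 18, 11, 11, 5]
seq[1:3] = [51]  # -> seq = [4, 51, 11, 5]
value = seq  # -> value = [4, 51, 11, 5]

Answer: [4, 51, 11, 5]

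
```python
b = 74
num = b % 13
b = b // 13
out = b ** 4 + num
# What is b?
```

Trace (tracking b):
b = 74  # -> b = 74
num = b % 13  # -> num = 9
b = b // 13  # -> b = 5
out = b ** 4 + num  # -> out = 634

Answer: 5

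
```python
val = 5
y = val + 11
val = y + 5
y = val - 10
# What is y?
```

Answer: 11

Derivation:
Trace (tracking y):
val = 5  # -> val = 5
y = val + 11  # -> y = 16
val = y + 5  # -> val = 21
y = val - 10  # -> y = 11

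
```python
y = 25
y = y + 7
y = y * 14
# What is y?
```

Trace (tracking y):
y = 25  # -> y = 25
y = y + 7  # -> y = 32
y = y * 14  # -> y = 448

Answer: 448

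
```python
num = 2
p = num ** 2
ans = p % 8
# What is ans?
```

Trace (tracking ans):
num = 2  # -> num = 2
p = num ** 2  # -> p = 4
ans = p % 8  # -> ans = 4

Answer: 4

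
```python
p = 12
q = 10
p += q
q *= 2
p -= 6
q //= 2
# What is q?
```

Answer: 10

Derivation:
Trace (tracking q):
p = 12  # -> p = 12
q = 10  # -> q = 10
p += q  # -> p = 22
q *= 2  # -> q = 20
p -= 6  # -> p = 16
q //= 2  # -> q = 10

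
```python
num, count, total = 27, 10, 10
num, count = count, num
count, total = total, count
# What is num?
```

Trace (tracking num):
num, count, total = (27, 10, 10)  # -> num = 27, count = 10, total = 10
num, count = (count, num)  # -> num = 10, count = 27
count, total = (total, count)  # -> count = 10, total = 27

Answer: 10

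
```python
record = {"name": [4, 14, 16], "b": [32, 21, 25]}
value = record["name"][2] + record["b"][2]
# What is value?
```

Trace (tracking value):
record = {'name': [4, 14, 16], 'b': [32, 21, 25]}  # -> record = {'name': [4, 14, 16], 'b': [32, 21, 25]}
value = record['name'][2] + record['b'][2]  # -> value = 41

Answer: 41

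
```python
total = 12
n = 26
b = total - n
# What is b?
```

Answer: -14

Derivation:
Trace (tracking b):
total = 12  # -> total = 12
n = 26  # -> n = 26
b = total - n  # -> b = -14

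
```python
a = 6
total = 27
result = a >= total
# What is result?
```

Trace (tracking result):
a = 6  # -> a = 6
total = 27  # -> total = 27
result = a >= total  # -> result = False

Answer: False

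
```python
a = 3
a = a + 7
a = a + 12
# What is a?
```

Trace (tracking a):
a = 3  # -> a = 3
a = a + 7  # -> a = 10
a = a + 12  # -> a = 22

Answer: 22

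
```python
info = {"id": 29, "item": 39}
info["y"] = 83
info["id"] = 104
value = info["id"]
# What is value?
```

Trace (tracking value):
info = {'id': 29, 'item': 39}  # -> info = {'id': 29, 'item': 39}
info['y'] = 83  # -> info = {'id': 29, 'item': 39, 'y': 83}
info['id'] = 104  # -> info = {'id': 104, 'item': 39, 'y': 83}
value = info['id']  # -> value = 104

Answer: 104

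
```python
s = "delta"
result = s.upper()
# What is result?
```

Trace (tracking result):
s = 'delta'  # -> s = 'delta'
result = s.upper()  # -> result = 'DELTA'

Answer: 'DELTA'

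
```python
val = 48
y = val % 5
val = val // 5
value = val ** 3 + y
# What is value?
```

Answer: 732

Derivation:
Trace (tracking value):
val = 48  # -> val = 48
y = val % 5  # -> y = 3
val = val // 5  # -> val = 9
value = val ** 3 + y  # -> value = 732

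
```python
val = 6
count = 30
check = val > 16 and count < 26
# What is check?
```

Trace (tracking check):
val = 6  # -> val = 6
count = 30  # -> count = 30
check = val > 16 and count < 26  # -> check = False

Answer: False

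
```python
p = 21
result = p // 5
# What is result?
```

Answer: 4

Derivation:
Trace (tracking result):
p = 21  # -> p = 21
result = p // 5  # -> result = 4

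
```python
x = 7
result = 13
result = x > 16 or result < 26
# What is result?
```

Answer: True

Derivation:
Trace (tracking result):
x = 7  # -> x = 7
result = 13  # -> result = 13
result = x > 16 or result < 26  # -> result = True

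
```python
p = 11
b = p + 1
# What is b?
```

Trace (tracking b):
p = 11  # -> p = 11
b = p + 1  # -> b = 12

Answer: 12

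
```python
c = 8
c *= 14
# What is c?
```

Answer: 112

Derivation:
Trace (tracking c):
c = 8  # -> c = 8
c *= 14  # -> c = 112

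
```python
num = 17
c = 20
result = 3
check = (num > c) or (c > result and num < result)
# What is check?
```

Answer: False

Derivation:
Trace (tracking check):
num = 17  # -> num = 17
c = 20  # -> c = 20
result = 3  # -> result = 3
check = num > c or (c > result and num < result)  # -> check = False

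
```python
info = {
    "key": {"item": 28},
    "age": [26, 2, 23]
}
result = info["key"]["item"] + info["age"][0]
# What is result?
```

Answer: 54

Derivation:
Trace (tracking result):
info = {'key': {'item': 28}, 'age': [26, 2, 23]}  # -> info = {'key': {'item': 28}, 'age': [26, 2, 23]}
result = info['key']['item'] + info['age'][0]  # -> result = 54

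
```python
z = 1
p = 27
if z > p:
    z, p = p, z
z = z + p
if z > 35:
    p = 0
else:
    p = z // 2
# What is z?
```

Answer: 28

Derivation:
Trace (tracking z):
z = 1  # -> z = 1
p = 27  # -> p = 27
if z > p:  # condition is False
z = z + p  # -> z = 28
if z > 35:  # condition is False
else:
    p = z // 2  # -> p = 14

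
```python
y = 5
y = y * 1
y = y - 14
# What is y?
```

Trace (tracking y):
y = 5  # -> y = 5
y = y * 1  # -> y = 5
y = y - 14  # -> y = -9

Answer: -9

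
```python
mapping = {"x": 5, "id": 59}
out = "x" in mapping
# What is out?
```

Answer: True

Derivation:
Trace (tracking out):
mapping = {'x': 5, 'id': 59}  # -> mapping = {'x': 5, 'id': 59}
out = 'x' in mapping  # -> out = True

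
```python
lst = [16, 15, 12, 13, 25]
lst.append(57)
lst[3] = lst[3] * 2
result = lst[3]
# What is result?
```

Trace (tracking result):
lst = [16, 15, 12, 13, 25]  # -> lst = [16, 15, 12, 13, 25]
lst.append(57)  # -> lst = [16, 15, 12, 13, 25, 57]
lst[3] = lst[3] * 2  # -> lst = [16, 15, 12, 26, 25, 57]
result = lst[3]  # -> result = 26

Answer: 26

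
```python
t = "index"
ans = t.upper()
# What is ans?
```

Answer: 'INDEX'

Derivation:
Trace (tracking ans):
t = 'index'  # -> t = 'index'
ans = t.upper()  # -> ans = 'INDEX'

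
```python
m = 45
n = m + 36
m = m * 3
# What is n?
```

Answer: 81

Derivation:
Trace (tracking n):
m = 45  # -> m = 45
n = m + 36  # -> n = 81
m = m * 3  # -> m = 135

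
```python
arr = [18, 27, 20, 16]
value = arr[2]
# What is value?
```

Answer: 20

Derivation:
Trace (tracking value):
arr = [18, 27, 20, 16]  # -> arr = [18, 27, 20, 16]
value = arr[2]  # -> value = 20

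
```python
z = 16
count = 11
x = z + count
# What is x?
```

Answer: 27

Derivation:
Trace (tracking x):
z = 16  # -> z = 16
count = 11  # -> count = 11
x = z + count  # -> x = 27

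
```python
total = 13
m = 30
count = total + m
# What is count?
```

Answer: 43

Derivation:
Trace (tracking count):
total = 13  # -> total = 13
m = 30  # -> m = 30
count = total + m  # -> count = 43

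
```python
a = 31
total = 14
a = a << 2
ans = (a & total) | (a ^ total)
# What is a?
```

Trace (tracking a):
a = 31  # -> a = 31
total = 14  # -> total = 14
a = a << 2  # -> a = 124
ans = a & total | a ^ total  # -> ans = 126

Answer: 124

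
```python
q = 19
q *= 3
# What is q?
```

Trace (tracking q):
q = 19  # -> q = 19
q *= 3  # -> q = 57

Answer: 57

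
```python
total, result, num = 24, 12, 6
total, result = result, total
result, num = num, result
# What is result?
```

Answer: 6

Derivation:
Trace (tracking result):
total, result, num = (24, 12, 6)  # -> total = 24, result = 12, num = 6
total, result = (result, total)  # -> total = 12, result = 24
result, num = (num, result)  # -> result = 6, num = 24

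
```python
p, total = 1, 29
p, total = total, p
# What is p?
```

Answer: 29

Derivation:
Trace (tracking p):
p, total = (1, 29)  # -> p = 1, total = 29
p, total = (total, p)  # -> p = 29, total = 1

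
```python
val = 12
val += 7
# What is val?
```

Trace (tracking val):
val = 12  # -> val = 12
val += 7  # -> val = 19

Answer: 19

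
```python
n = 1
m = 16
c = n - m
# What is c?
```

Trace (tracking c):
n = 1  # -> n = 1
m = 16  # -> m = 16
c = n - m  # -> c = -15

Answer: -15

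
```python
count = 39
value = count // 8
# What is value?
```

Trace (tracking value):
count = 39  # -> count = 39
value = count // 8  # -> value = 4

Answer: 4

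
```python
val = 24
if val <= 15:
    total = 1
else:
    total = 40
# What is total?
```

Answer: 40

Derivation:
Trace (tracking total):
val = 24  # -> val = 24
if val <= 15:  # condition is False
else:
    total = 40  # -> total = 40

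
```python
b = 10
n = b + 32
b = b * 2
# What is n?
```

Answer: 42

Derivation:
Trace (tracking n):
b = 10  # -> b = 10
n = b + 32  # -> n = 42
b = b * 2  # -> b = 20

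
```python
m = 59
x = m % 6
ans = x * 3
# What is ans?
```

Answer: 15

Derivation:
Trace (tracking ans):
m = 59  # -> m = 59
x = m % 6  # -> x = 5
ans = x * 3  # -> ans = 15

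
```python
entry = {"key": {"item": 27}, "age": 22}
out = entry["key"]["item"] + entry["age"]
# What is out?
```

Trace (tracking out):
entry = {'key': {'item': 27}, 'age': 22}  # -> entry = {'key': {'item': 27}, 'age': 22}
out = entry['key']['item'] + entry['age']  # -> out = 49

Answer: 49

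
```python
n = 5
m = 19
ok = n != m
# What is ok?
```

Answer: True

Derivation:
Trace (tracking ok):
n = 5  # -> n = 5
m = 19  # -> m = 19
ok = n != m  # -> ok = True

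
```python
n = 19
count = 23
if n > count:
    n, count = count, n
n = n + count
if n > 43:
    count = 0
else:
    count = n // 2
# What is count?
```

Answer: 21

Derivation:
Trace (tracking count):
n = 19  # -> n = 19
count = 23  # -> count = 23
if n > count:  # condition is False
n = n + count  # -> n = 42
if n > 43:  # condition is False
else:
    count = n // 2  # -> count = 21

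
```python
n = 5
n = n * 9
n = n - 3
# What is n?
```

Trace (tracking n):
n = 5  # -> n = 5
n = n * 9  # -> n = 45
n = n - 3  # -> n = 42

Answer: 42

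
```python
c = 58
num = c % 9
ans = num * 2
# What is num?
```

Answer: 4

Derivation:
Trace (tracking num):
c = 58  # -> c = 58
num = c % 9  # -> num = 4
ans = num * 2  # -> ans = 8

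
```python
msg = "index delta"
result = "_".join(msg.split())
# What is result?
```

Trace (tracking result):
msg = 'index delta'  # -> msg = 'index delta'
result = '_'.join(msg.split())  # -> result = 'index_delta'

Answer: 'index_delta'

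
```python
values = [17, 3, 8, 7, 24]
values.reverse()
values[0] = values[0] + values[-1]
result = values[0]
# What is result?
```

Trace (tracking result):
values = [17, 3, 8, 7, 24]  # -> values = [17, 3, 8, 7, 24]
values.reverse()  # -> values = [24, 7, 8, 3, 17]
values[0] = values[0] + values[-1]  # -> values = [41, 7, 8, 3, 17]
result = values[0]  # -> result = 41

Answer: 41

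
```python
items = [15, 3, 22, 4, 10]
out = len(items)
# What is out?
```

Trace (tracking out):
items = [15, 3, 22, 4, 10]  # -> items = [15, 3, 22, 4, 10]
out = len(items)  # -> out = 5

Answer: 5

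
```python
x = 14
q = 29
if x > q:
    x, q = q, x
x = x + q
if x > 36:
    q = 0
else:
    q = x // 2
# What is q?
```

Answer: 0

Derivation:
Trace (tracking q):
x = 14  # -> x = 14
q = 29  # -> q = 29
if x > q:  # condition is False
x = x + q  # -> x = 43
if x > 36:  # condition is True
    q = 0  # -> q = 0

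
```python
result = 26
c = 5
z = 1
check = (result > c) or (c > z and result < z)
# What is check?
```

Trace (tracking check):
result = 26  # -> result = 26
c = 5  # -> c = 5
z = 1  # -> z = 1
check = result > c or (c > z and result < z)  # -> check = True

Answer: True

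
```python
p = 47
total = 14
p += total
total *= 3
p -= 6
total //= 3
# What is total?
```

Answer: 14

Derivation:
Trace (tracking total):
p = 47  # -> p = 47
total = 14  # -> total = 14
p += total  # -> p = 61
total *= 3  # -> total = 42
p -= 6  # -> p = 55
total //= 3  # -> total = 14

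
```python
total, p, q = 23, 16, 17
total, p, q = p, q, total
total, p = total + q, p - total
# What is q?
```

Trace (tracking q):
total, p, q = (23, 16, 17)  # -> total = 23, p = 16, q = 17
total, p, q = (p, q, total)  # -> total = 16, p = 17, q = 23
total, p = (total + q, p - total)  # -> total = 39, p = 1

Answer: 23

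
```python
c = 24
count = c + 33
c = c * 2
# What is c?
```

Trace (tracking c):
c = 24  # -> c = 24
count = c + 33  # -> count = 57
c = c * 2  # -> c = 48

Answer: 48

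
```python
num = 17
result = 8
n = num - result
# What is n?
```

Trace (tracking n):
num = 17  # -> num = 17
result = 8  # -> result = 8
n = num - result  # -> n = 9

Answer: 9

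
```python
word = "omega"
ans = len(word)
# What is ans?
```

Answer: 5

Derivation:
Trace (tracking ans):
word = 'omega'  # -> word = 'omega'
ans = len(word)  # -> ans = 5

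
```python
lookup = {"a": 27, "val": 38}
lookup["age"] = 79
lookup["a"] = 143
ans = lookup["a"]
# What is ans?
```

Trace (tracking ans):
lookup = {'a': 27, 'val': 38}  # -> lookup = {'a': 27, 'val': 38}
lookup['age'] = 79  # -> lookup = {'a': 27, 'val': 38, 'age': 79}
lookup['a'] = 143  # -> lookup = {'a': 143, 'val': 38, 'age': 79}
ans = lookup['a']  # -> ans = 143

Answer: 143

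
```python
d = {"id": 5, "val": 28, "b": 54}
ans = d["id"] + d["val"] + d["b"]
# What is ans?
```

Trace (tracking ans):
d = {'id': 5, 'val': 28, 'b': 54}  # -> d = {'id': 5, 'val': 28, 'b': 54}
ans = d['id'] + d['val'] + d['b']  # -> ans = 87

Answer: 87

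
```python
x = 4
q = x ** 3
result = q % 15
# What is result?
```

Answer: 4

Derivation:
Trace (tracking result):
x = 4  # -> x = 4
q = x ** 3  # -> q = 64
result = q % 15  # -> result = 4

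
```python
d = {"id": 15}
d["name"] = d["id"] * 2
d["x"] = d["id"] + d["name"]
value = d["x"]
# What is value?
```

Trace (tracking value):
d = {'id': 15}  # -> d = {'id': 15}
d['name'] = d['id'] * 2  # -> d = {'id': 15, 'name': 30}
d['x'] = d['id'] + d['name']  # -> d = {'id': 15, 'name': 30, 'x': 45}
value = d['x']  # -> value = 45

Answer: 45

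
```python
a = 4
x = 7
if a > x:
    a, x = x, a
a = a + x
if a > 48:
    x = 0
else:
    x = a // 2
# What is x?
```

Trace (tracking x):
a = 4  # -> a = 4
x = 7  # -> x = 7
if a > x:  # condition is False
a = a + x  # -> a = 11
if a > 48:  # condition is False
else:
    x = a // 2  # -> x = 5

Answer: 5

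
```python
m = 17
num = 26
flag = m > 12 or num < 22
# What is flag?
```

Answer: True

Derivation:
Trace (tracking flag):
m = 17  # -> m = 17
num = 26  # -> num = 26
flag = m > 12 or num < 22  # -> flag = True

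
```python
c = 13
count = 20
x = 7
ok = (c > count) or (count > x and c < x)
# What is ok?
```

Trace (tracking ok):
c = 13  # -> c = 13
count = 20  # -> count = 20
x = 7  # -> x = 7
ok = c > count or (count > x and c < x)  # -> ok = False

Answer: False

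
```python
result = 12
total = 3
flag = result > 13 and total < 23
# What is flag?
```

Trace (tracking flag):
result = 12  # -> result = 12
total = 3  # -> total = 3
flag = result > 13 and total < 23  # -> flag = False

Answer: False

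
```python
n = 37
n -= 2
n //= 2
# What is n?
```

Trace (tracking n):
n = 37  # -> n = 37
n -= 2  # -> n = 35
n //= 2  # -> n = 17

Answer: 17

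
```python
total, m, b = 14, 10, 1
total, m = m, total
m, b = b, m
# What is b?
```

Answer: 14

Derivation:
Trace (tracking b):
total, m, b = (14, 10, 1)  # -> total = 14, m = 10, b = 1
total, m = (m, total)  # -> total = 10, m = 14
m, b = (b, m)  # -> m = 1, b = 14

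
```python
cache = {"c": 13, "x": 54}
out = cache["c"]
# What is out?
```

Answer: 13

Derivation:
Trace (tracking out):
cache = {'c': 13, 'x': 54}  # -> cache = {'c': 13, 'x': 54}
out = cache['c']  # -> out = 13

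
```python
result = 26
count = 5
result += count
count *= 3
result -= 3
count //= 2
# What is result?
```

Answer: 28

Derivation:
Trace (tracking result):
result = 26  # -> result = 26
count = 5  # -> count = 5
result += count  # -> result = 31
count *= 3  # -> count = 15
result -= 3  # -> result = 28
count //= 2  # -> count = 7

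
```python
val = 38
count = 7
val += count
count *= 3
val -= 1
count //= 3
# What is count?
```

Trace (tracking count):
val = 38  # -> val = 38
count = 7  # -> count = 7
val += count  # -> val = 45
count *= 3  # -> count = 21
val -= 1  # -> val = 44
count //= 3  # -> count = 7

Answer: 7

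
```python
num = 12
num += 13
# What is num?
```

Answer: 25

Derivation:
Trace (tracking num):
num = 12  # -> num = 12
num += 13  # -> num = 25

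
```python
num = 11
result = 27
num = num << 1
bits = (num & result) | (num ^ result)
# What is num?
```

Answer: 22

Derivation:
Trace (tracking num):
num = 11  # -> num = 11
result = 27  # -> result = 27
num = num << 1  # -> num = 22
bits = num & result | num ^ result  # -> bits = 31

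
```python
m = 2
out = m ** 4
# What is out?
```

Answer: 16

Derivation:
Trace (tracking out):
m = 2  # -> m = 2
out = m ** 4  # -> out = 16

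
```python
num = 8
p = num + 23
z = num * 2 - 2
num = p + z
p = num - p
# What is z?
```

Answer: 14

Derivation:
Trace (tracking z):
num = 8  # -> num = 8
p = num + 23  # -> p = 31
z = num * 2 - 2  # -> z = 14
num = p + z  # -> num = 45
p = num - p  # -> p = 14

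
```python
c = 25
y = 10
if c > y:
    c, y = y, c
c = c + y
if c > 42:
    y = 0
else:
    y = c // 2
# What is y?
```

Trace (tracking y):
c = 25  # -> c = 25
y = 10  # -> y = 10
if c > y:  # condition is True
    c, y = (y, c)  # -> c = 10, y = 25
c = c + y  # -> c = 35
if c > 42:  # condition is False
else:
    y = c // 2  # -> y = 17

Answer: 17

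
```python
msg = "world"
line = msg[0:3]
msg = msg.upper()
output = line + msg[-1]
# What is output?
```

Answer: 'worD'

Derivation:
Trace (tracking output):
msg = 'world'  # -> msg = 'world'
line = msg[0:3]  # -> line = 'wor'
msg = msg.upper()  # -> msg = 'WORLD'
output = line + msg[-1]  # -> output = 'worD'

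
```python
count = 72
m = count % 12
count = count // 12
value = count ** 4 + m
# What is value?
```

Answer: 1296

Derivation:
Trace (tracking value):
count = 72  # -> count = 72
m = count % 12  # -> m = 0
count = count // 12  # -> count = 6
value = count ** 4 + m  # -> value = 1296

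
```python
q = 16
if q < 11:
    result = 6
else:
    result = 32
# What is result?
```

Trace (tracking result):
q = 16  # -> q = 16
if q < 11:  # condition is False
else:
    result = 32  # -> result = 32

Answer: 32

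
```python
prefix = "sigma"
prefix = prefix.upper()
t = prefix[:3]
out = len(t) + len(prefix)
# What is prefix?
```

Trace (tracking prefix):
prefix = 'sigma'  # -> prefix = 'sigma'
prefix = prefix.upper()  # -> prefix = 'SIGMA'
t = prefix[:3]  # -> t = 'SIG'
out = len(t) + len(prefix)  # -> out = 8

Answer: 'SIGMA'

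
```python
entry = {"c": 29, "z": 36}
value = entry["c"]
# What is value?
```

Answer: 29

Derivation:
Trace (tracking value):
entry = {'c': 29, 'z': 36}  # -> entry = {'c': 29, 'z': 36}
value = entry['c']  # -> value = 29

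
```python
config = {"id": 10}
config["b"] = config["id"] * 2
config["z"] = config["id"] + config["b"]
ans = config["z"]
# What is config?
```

Trace (tracking config):
config = {'id': 10}  # -> config = {'id': 10}
config['b'] = config['id'] * 2  # -> config = {'id': 10, 'b': 20}
config['z'] = config['id'] + config['b']  # -> config = {'id': 10, 'b': 20, 'z': 30}
ans = config['z']  # -> ans = 30

Answer: {'id': 10, 'b': 20, 'z': 30}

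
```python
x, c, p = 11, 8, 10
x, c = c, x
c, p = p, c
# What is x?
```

Answer: 8

Derivation:
Trace (tracking x):
x, c, p = (11, 8, 10)  # -> x = 11, c = 8, p = 10
x, c = (c, x)  # -> x = 8, c = 11
c, p = (p, c)  # -> c = 10, p = 11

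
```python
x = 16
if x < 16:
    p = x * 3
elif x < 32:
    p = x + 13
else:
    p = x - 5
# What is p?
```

Answer: 29

Derivation:
Trace (tracking p):
x = 16  # -> x = 16
if x < 16:  # condition is False
elif x < 32:  # condition is True
    p = x + 13  # -> p = 29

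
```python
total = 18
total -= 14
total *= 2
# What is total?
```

Answer: 8

Derivation:
Trace (tracking total):
total = 18  # -> total = 18
total -= 14  # -> total = 4
total *= 2  # -> total = 8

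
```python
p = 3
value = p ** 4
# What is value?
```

Answer: 81

Derivation:
Trace (tracking value):
p = 3  # -> p = 3
value = p ** 4  # -> value = 81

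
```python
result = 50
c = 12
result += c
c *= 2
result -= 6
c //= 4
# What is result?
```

Trace (tracking result):
result = 50  # -> result = 50
c = 12  # -> c = 12
result += c  # -> result = 62
c *= 2  # -> c = 24
result -= 6  # -> result = 56
c //= 4  # -> c = 6

Answer: 56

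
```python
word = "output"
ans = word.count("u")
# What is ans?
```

Trace (tracking ans):
word = 'output'  # -> word = 'output'
ans = word.count('u')  # -> ans = 2

Answer: 2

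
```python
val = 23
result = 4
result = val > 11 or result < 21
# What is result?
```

Trace (tracking result):
val = 23  # -> val = 23
result = 4  # -> result = 4
result = val > 11 or result < 21  # -> result = True

Answer: True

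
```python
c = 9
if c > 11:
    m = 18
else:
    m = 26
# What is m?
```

Trace (tracking m):
c = 9  # -> c = 9
if c > 11:  # condition is False
else:
    m = 26  # -> m = 26

Answer: 26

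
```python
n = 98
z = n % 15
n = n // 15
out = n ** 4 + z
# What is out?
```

Trace (tracking out):
n = 98  # -> n = 98
z = n % 15  # -> z = 8
n = n // 15  # -> n = 6
out = n ** 4 + z  # -> out = 1304

Answer: 1304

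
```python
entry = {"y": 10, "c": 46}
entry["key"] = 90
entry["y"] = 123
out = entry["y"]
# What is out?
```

Trace (tracking out):
entry = {'y': 10, 'c': 46}  # -> entry = {'y': 10, 'c': 46}
entry['key'] = 90  # -> entry = {'y': 10, 'c': 46, 'key': 90}
entry['y'] = 123  # -> entry = {'y': 123, 'c': 46, 'key': 90}
out = entry['y']  # -> out = 123

Answer: 123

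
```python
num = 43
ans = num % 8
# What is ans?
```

Trace (tracking ans):
num = 43  # -> num = 43
ans = num % 8  # -> ans = 3

Answer: 3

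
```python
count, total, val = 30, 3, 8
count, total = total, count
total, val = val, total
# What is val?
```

Answer: 30

Derivation:
Trace (tracking val):
count, total, val = (30, 3, 8)  # -> count = 30, total = 3, val = 8
count, total = (total, count)  # -> count = 3, total = 30
total, val = (val, total)  # -> total = 8, val = 30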